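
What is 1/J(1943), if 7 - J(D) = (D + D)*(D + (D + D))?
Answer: -1/22651487 ≈ -4.4147e-8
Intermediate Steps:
J(D) = 7 - 6*D² (J(D) = 7 - (D + D)*(D + (D + D)) = 7 - 2*D*(D + 2*D) = 7 - 2*D*3*D = 7 - 6*D²)
1/J(1943) = 1/(7 - 6*1943²) = 1/(7 - 6*3775249) = 1/(7 - 22651494) = 1/(-22651487) = -1/22651487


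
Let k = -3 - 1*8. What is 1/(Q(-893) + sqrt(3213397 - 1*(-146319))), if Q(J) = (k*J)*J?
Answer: -8771939/76946910460005 - 2*sqrt(839929)/76946910460005 ≈ -1.1402e-7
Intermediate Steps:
k = -11 (k = -3 - 8 = -11)
Q(J) = -11*J**2 (Q(J) = (-11*J)*J = -11*J**2)
1/(Q(-893) + sqrt(3213397 - 1*(-146319))) = 1/(-11*(-893)**2 + sqrt(3213397 - 1*(-146319))) = 1/(-11*797449 + sqrt(3213397 + 146319)) = 1/(-8771939 + sqrt(3359716)) = 1/(-8771939 + 2*sqrt(839929))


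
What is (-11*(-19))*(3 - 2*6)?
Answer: -1881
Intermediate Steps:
(-11*(-19))*(3 - 2*6) = 209*(3 - 12) = 209*(-9) = -1881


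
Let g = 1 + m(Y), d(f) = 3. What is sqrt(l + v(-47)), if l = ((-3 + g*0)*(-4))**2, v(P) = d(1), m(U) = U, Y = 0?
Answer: 7*sqrt(3) ≈ 12.124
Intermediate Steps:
g = 1 (g = 1 + 0 = 1)
v(P) = 3
l = 144 (l = ((-3 + 1*0)*(-4))**2 = ((-3 + 0)*(-4))**2 = (-3*(-4))**2 = 12**2 = 144)
sqrt(l + v(-47)) = sqrt(144 + 3) = sqrt(147) = 7*sqrt(3)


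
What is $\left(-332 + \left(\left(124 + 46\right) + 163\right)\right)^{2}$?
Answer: $1$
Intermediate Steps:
$\left(-332 + \left(\left(124 + 46\right) + 163\right)\right)^{2} = \left(-332 + \left(170 + 163\right)\right)^{2} = \left(-332 + 333\right)^{2} = 1^{2} = 1$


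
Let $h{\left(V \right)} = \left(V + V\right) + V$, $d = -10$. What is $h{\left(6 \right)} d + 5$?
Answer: $-175$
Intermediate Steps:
$h{\left(V \right)} = 3 V$ ($h{\left(V \right)} = 2 V + V = 3 V$)
$h{\left(6 \right)} d + 5 = 3 \cdot 6 \left(-10\right) + 5 = 18 \left(-10\right) + 5 = -180 + 5 = -175$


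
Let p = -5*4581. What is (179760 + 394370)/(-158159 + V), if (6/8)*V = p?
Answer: -574130/188699 ≈ -3.0426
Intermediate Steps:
p = -22905
V = -30540 (V = (4/3)*(-22905) = -30540)
(179760 + 394370)/(-158159 + V) = (179760 + 394370)/(-158159 - 30540) = 574130/(-188699) = 574130*(-1/188699) = -574130/188699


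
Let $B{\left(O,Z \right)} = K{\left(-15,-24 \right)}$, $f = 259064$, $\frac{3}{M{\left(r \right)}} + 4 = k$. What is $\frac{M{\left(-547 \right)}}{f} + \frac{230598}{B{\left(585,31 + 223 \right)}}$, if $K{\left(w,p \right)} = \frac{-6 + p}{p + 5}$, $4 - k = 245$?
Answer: $\frac{9269600848869}{63470680} \approx 1.4605 \cdot 10^{5}$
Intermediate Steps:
$k = -241$ ($k = 4 - 245 = -241$)
$M{\left(r \right)} = - \frac{3}{245}$ ($M{\left(r \right)} = \frac{3}{-4 - 241} = \frac{3}{-245} = 3 \left(- \frac{1}{245}\right) = - \frac{3}{245}$)
$K{\left(w,p \right)} = \frac{-6 + p}{5 + p}$
$B{\left(O,Z \right)} = \frac{30}{19}$ ($B{\left(O,Z \right)} = \frac{-6 - 24}{5 - 24} = \frac{1}{-19} \left(-30\right) = \left(- \frac{1}{19}\right) \left(-30\right) = \frac{30}{19}$)
$\frac{M{\left(-547 \right)}}{f} + \frac{230598}{B{\left(585,31 + 223 \right)}} = - \frac{3}{245 \cdot 259064} + \frac{230598}{\frac{30}{19}} = \left(- \frac{3}{245}\right) \frac{1}{259064} + 230598 \cdot \frac{19}{30} = - \frac{3}{63470680} + \frac{730227}{5} = \frac{9269600848869}{63470680}$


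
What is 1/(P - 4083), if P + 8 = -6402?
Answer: -1/10493 ≈ -9.5302e-5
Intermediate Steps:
P = -6410 (P = -8 - 6402 = -6410)
1/(P - 4083) = 1/(-6410 - 4083) = 1/(-10493) = -1/10493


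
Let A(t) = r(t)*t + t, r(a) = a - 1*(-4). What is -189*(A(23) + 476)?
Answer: -211680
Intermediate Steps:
r(a) = 4 + a (r(a) = a + 4 = 4 + a)
A(t) = t + t*(4 + t) (A(t) = (4 + t)*t + t = t*(4 + t) + t = t + t*(4 + t))
-189*(A(23) + 476) = -189*(23*(5 + 23) + 476) = -189*(23*28 + 476) = -189*(644 + 476) = -189*1120 = -211680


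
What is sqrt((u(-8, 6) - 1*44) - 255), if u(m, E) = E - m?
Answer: I*sqrt(285) ≈ 16.882*I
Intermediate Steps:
sqrt((u(-8, 6) - 1*44) - 255) = sqrt(((6 - 1*(-8)) - 1*44) - 255) = sqrt(((6 + 8) - 44) - 255) = sqrt((14 - 44) - 255) = sqrt(-30 - 255) = sqrt(-285) = I*sqrt(285)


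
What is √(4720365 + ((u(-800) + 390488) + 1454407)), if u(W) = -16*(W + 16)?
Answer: 2*√1644451 ≈ 2564.7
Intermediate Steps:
u(W) = -256 - 16*W (u(W) = -16*(16 + W) = -256 - 16*W)
√(4720365 + ((u(-800) + 390488) + 1454407)) = √(4720365 + (((-256 - 16*(-800)) + 390488) + 1454407)) = √(4720365 + (((-256 + 12800) + 390488) + 1454407)) = √(4720365 + ((12544 + 390488) + 1454407)) = √(4720365 + (403032 + 1454407)) = √(4720365 + 1857439) = √6577804 = 2*√1644451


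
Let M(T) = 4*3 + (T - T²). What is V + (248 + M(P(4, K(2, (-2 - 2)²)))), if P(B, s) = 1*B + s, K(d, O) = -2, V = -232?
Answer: 26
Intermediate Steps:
P(B, s) = B + s
M(T) = 12 + T - T² (M(T) = 12 + (T - T²) = 12 + T - T²)
V + (248 + M(P(4, K(2, (-2 - 2)²)))) = -232 + (248 + (12 + (4 - 2) - (4 - 2)²)) = -232 + (248 + (12 + 2 - 1*2²)) = -232 + (248 + (12 + 2 - 1*4)) = -232 + (248 + (12 + 2 - 4)) = -232 + (248 + 10) = -232 + 258 = 26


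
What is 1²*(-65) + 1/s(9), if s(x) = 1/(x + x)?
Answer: -47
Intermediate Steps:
s(x) = 1/(2*x)
1²*(-65) + 1/s(9) = 1²*(-65) + 1/((½)/9) = 1*(-65) + 1/((½)*(⅑)) = -65 + 1/(1/18) = -65 + 18 = -47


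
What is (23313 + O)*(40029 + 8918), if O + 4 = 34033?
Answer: 2806718874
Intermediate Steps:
O = 34029 (O = -4 + 34033 = 34029)
(23313 + O)*(40029 + 8918) = (23313 + 34029)*(40029 + 8918) = 57342*48947 = 2806718874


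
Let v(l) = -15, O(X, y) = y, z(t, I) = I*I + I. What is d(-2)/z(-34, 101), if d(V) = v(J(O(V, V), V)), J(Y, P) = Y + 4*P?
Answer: -5/3434 ≈ -0.0014560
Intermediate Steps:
z(t, I) = I + I**2 (z(t, I) = I**2 + I = I + I**2)
d(V) = -15
d(-2)/z(-34, 101) = -15*1/(101*(1 + 101)) = -15/(101*102) = -15/10302 = -15*1/10302 = -5/3434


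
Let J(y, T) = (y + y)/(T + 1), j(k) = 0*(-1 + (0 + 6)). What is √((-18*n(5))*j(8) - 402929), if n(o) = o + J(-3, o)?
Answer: I*√402929 ≈ 634.77*I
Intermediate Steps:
j(k) = 0 (j(k) = 0*(-1 + 6) = 0*5 = 0)
J(y, T) = 2*y/(1 + T) (J(y, T) = (2*y)/(1 + T) = 2*y/(1 + T))
n(o) = o - 6/(1 + o) (n(o) = o + 2*(-3)/(1 + o) = o - 6/(1 + o))
√((-18*n(5))*j(8) - 402929) = √(-18*(-6 + 5*(1 + 5))/(1 + 5)*0 - 402929) = √(-18*(-6 + 5*6)/6*0 - 402929) = √(-3*(-6 + 30)*0 - 402929) = √(-3*24*0 - 402929) = √(-18*4*0 - 402929) = √(-72*0 - 402929) = √(0 - 402929) = √(-402929) = I*√402929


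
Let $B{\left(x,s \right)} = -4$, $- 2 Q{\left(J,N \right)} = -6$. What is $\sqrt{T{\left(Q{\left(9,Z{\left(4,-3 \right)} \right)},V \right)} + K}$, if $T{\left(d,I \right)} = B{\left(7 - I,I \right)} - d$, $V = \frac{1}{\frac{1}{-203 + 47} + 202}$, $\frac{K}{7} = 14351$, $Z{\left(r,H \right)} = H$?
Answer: $35 \sqrt{82} \approx 316.94$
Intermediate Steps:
$Q{\left(J,N \right)} = 3$ ($Q{\left(J,N \right)} = \left(- \frac{1}{2}\right) \left(-6\right) = 3$)
$K = 100457$ ($K = 7 \cdot 14351 = 100457$)
$V = \frac{156}{31511}$ ($V = \frac{1}{\frac{1}{-156} + 202} = \frac{1}{- \frac{1}{156} + 202} = \frac{1}{\frac{31511}{156}} = \frac{156}{31511} \approx 0.0049507$)
$T{\left(d,I \right)} = -4 - d$
$\sqrt{T{\left(Q{\left(9,Z{\left(4,-3 \right)} \right)},V \right)} + K} = \sqrt{\left(-4 - 3\right) + 100457} = \sqrt{-7 + 100457} = \sqrt{100450} = 35 \sqrt{82}$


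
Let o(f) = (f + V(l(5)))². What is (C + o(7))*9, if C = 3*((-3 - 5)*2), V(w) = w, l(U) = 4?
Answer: 657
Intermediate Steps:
o(f) = (4 + f)² (o(f) = (f + 4)² = (4 + f)²)
C = -48 (C = 3*(-8*2) = 3*(-16) = -48)
(C + o(7))*9 = (-48 + (4 + 7)²)*9 = (-48 + 11²)*9 = (-48 + 121)*9 = 73*9 = 657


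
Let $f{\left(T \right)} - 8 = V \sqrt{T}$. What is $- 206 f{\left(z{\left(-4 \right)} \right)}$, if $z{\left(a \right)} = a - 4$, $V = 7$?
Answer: $-1648 - 2884 i \sqrt{2} \approx -1648.0 - 4078.6 i$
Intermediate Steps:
$z{\left(a \right)} = -4 + a$
$f{\left(T \right)} = 8 + 7 \sqrt{T}$
$- 206 f{\left(z{\left(-4 \right)} \right)} = - 206 \left(8 + 7 \sqrt{-4 - 4}\right) = - 206 \left(8 + 7 \sqrt{-8}\right) = - 206 \left(8 + 7 \cdot 2 i \sqrt{2}\right) = - 206 \left(8 + 14 i \sqrt{2}\right) = -1648 - 2884 i \sqrt{2}$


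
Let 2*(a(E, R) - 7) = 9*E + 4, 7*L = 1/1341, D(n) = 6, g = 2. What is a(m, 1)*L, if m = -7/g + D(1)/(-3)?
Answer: -1/596 ≈ -0.0016779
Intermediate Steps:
m = -11/2 (m = -7/2 + 6/(-3) = -7*1/2 + 6*(-1/3) = -7/2 - 2 = -11/2 ≈ -5.5000)
L = 1/9387 (L = (1/7)/1341 = (1/7)*(1/1341) = 1/9387 ≈ 0.00010653)
a(E, R) = 9 + 9*E/2 (a(E, R) = 7 + (9*E + 4)/2 = 7 + (4 + 9*E)/2 = 7 + (2 + 9*E/2) = 9 + 9*E/2)
a(m, 1)*L = (9 + (9/2)*(-11/2))*(1/9387) = (9 - 99/4)*(1/9387) = -63/4*1/9387 = -1/596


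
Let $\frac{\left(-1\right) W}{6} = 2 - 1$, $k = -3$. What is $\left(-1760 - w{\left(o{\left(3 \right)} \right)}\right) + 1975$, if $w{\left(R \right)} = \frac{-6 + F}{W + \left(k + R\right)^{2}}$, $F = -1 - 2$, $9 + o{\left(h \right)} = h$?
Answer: $\frac{5378}{25} \approx 215.12$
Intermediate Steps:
$o{\left(h \right)} = -9 + h$
$W = -6$ ($W = - 6 \left(2 - 1\right) = \left(-6\right) 1 = -6$)
$F = -3$ ($F = -1 - 2 = -3$)
$w{\left(R \right)} = - \frac{9}{-6 + \left(-3 + R\right)^{2}}$ ($w{\left(R \right)} = \frac{-6 - 3}{-6 + \left(-3 + R\right)^{2}} = - \frac{9}{-6 + \left(-3 + R\right)^{2}}$)
$\left(-1760 - w{\left(o{\left(3 \right)} \right)}\right) + 1975 = \left(-1760 - - \frac{9}{-6 + \left(-3 + \left(-9 + 3\right)\right)^{2}}\right) + 1975 = \left(-1760 - - \frac{9}{-6 + \left(-3 - 6\right)^{2}}\right) + 1975 = \left(-1760 - - \frac{9}{-6 + \left(-9\right)^{2}}\right) + 1975 = \left(-1760 - - \frac{9}{-6 + 81}\right) + 1975 = \left(-1760 - - \frac{9}{75}\right) + 1975 = \left(-1760 - \left(-9\right) \frac{1}{75}\right) + 1975 = \left(-1760 - - \frac{3}{25}\right) + 1975 = \left(-1760 + \frac{3}{25}\right) + 1975 = - \frac{43997}{25} + 1975 = \frac{5378}{25}$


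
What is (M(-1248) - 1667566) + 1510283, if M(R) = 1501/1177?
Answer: -185120590/1177 ≈ -1.5728e+5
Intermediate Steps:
M(R) = 1501/1177 (M(R) = 1501*(1/1177) = 1501/1177)
(M(-1248) - 1667566) + 1510283 = (1501/1177 - 1667566) + 1510283 = -1962723681/1177 + 1510283 = -185120590/1177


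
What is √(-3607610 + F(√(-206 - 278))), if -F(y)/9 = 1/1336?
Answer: I*√1609802167646/668 ≈ 1899.4*I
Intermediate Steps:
F(y) = -9/1336
√(-3607610 + F(√(-206 - 278))) = √(-3607610 - 9/1336) = √(-4819766969/1336) = I*√1609802167646/668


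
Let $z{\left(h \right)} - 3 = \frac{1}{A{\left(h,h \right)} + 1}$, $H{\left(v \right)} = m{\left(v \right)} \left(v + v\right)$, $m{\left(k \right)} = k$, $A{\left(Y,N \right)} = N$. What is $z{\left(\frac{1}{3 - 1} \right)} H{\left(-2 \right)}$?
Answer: $\frac{88}{3} \approx 29.333$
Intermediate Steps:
$H{\left(v \right)} = 2 v^{2}$ ($H{\left(v \right)} = v \left(v + v\right) = v 2 v = 2 v^{2}$)
$z{\left(h \right)} = 3 + \frac{1}{1 + h}$ ($z{\left(h \right)} = 3 + \frac{1}{h + 1} = 3 + \frac{1}{1 + h}$)
$z{\left(\frac{1}{3 - 1} \right)} H{\left(-2 \right)} = \frac{4 + \frac{3}{3 - 1}}{1 + \frac{1}{3 - 1}} \cdot 2 \left(-2\right)^{2} = \frac{4 + \frac{3}{2}}{1 + \frac{1}{2}} \cdot 2 \cdot 4 = \frac{4 + 3 \cdot \frac{1}{2}}{1 + \frac{1}{2}} \cdot 8 = \frac{4 + \frac{3}{2}}{\frac{3}{2}} \cdot 8 = \frac{2}{3} \cdot \frac{11}{2} \cdot 8 = \frac{11}{3} \cdot 8 = \frac{88}{3}$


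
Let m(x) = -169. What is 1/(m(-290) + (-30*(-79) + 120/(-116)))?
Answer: 29/63799 ≈ 0.00045455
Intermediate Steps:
1/(m(-290) + (-30*(-79) + 120/(-116))) = 1/(-169 + (-30*(-79) + 120/(-116))) = 1/(-169 + (2370 + 120*(-1/116))) = 1/(-169 + (2370 - 30/29)) = 1/(-169 + 68700/29) = 1/(63799/29) = 29/63799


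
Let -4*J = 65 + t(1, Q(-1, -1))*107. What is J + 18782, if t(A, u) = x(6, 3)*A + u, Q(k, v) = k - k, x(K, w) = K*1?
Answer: 74421/4 ≈ 18605.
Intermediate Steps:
x(K, w) = K
Q(k, v) = 0
t(A, u) = u + 6*A (t(A, u) = 6*A + u = u + 6*A)
J = -707/4 (J = -(65 + (0 + 6*1)*107)/4 = -(65 + (0 + 6)*107)/4 = -(65 + 6*107)/4 = -(65 + 642)/4 = -¼*707 = -707/4 ≈ -176.75)
J + 18782 = -707/4 + 18782 = 74421/4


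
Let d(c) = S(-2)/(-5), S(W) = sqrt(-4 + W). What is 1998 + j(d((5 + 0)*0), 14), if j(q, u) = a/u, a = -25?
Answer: 27947/14 ≈ 1996.2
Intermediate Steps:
d(c) = -I*sqrt(6)/5 (d(c) = sqrt(-4 - 2)/(-5) = sqrt(-6)*(-1/5) = (I*sqrt(6))*(-1/5) = -I*sqrt(6)/5)
j(q, u) = -25/u
1998 + j(d((5 + 0)*0), 14) = 1998 - 25/14 = 27947/14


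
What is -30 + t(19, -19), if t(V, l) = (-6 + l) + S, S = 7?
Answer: -48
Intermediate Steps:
t(V, l) = 1 + l (t(V, l) = (-6 + l) + 7 = 1 + l)
-30 + t(19, -19) = -30 + (1 - 19) = -30 - 18 = -48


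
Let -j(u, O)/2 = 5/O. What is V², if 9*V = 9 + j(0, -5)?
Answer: 121/81 ≈ 1.4938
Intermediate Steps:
j(u, O) = -10/O
V = 11/9 (V = (9 - 10/(-5))/9 = (9 - 10*(-⅕))/9 = (9 + 2)/9 = (⅑)*11 = 11/9 ≈ 1.2222)
V² = (11/9)² = 121/81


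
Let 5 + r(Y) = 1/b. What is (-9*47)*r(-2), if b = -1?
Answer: 2538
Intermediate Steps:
r(Y) = -6 (r(Y) = -5 + 1/(-1) = -5 - 1 = -6)
(-9*47)*r(-2) = -9*47*(-6) = -423*(-6) = 2538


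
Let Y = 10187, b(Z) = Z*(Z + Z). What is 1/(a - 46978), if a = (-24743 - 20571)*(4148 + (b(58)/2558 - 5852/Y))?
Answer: -13029173/2450821356173890 ≈ -5.3162e-9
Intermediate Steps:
b(Z) = 2*Z² (b(Z) = Z*(2*Z) = 2*Z²)
a = -2450209271684696/13029173 (a = (-24743 - 20571)*(4148 + ((2*58²)/2558 - 5852/10187)) = -45314*(4148 + ((2*3364)*(1/2558) - 5852*1/10187)) = -45314*(4148 + (6728*(1/2558) - 5852/10187)) = -45314*(4148 + (3364/1279 - 5852/10187)) = -45314*(4148 + 26784360/13029173) = -45314*54071793964/13029173 = -2450209271684696/13029173 ≈ -1.8806e+8)
1/(a - 46978) = 1/(-2450209271684696/13029173 - 46978) = 1/(-2450821356173890/13029173) = -13029173/2450821356173890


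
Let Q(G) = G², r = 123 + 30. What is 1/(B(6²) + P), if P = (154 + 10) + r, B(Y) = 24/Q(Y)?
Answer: 54/17119 ≈ 0.0031544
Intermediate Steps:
r = 153
B(Y) = 24/Y² (B(Y) = 24/(Y²) = 24/Y²)
P = 317 (P = (154 + 10) + 153 = 164 + 153 = 317)
1/(B(6²) + P) = 1/(24/(6²)² + 317) = 1/(24/36² + 317) = 1/(24*(1/1296) + 317) = 1/(1/54 + 317) = 1/(17119/54) = 54/17119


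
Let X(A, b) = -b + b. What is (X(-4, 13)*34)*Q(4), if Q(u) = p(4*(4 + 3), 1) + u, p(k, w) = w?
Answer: 0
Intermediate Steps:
X(A, b) = 0
Q(u) = 1 + u
(X(-4, 13)*34)*Q(4) = (0*34)*(1 + 4) = 0*5 = 0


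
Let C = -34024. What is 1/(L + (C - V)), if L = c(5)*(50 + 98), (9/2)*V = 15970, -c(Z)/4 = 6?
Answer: -9/370124 ≈ -2.4316e-5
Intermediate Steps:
c(Z) = -24 (c(Z) = -4*6 = -24)
V = 31940/9 (V = (2/9)*15970 = 31940/9 ≈ 3548.9)
L = -3552 (L = -24*(50 + 98) = -24*148 = -3552)
1/(L + (C - V)) = 1/(-3552 + (-34024 - 1*31940/9)) = 1/(-3552 + (-34024 - 31940/9)) = 1/(-3552 - 338156/9) = 1/(-370124/9) = -9/370124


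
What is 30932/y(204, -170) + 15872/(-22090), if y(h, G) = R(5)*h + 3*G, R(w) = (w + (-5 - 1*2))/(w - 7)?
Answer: -172036178/1689885 ≈ -101.80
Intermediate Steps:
R(w) = 1 (R(w) = (w + (-5 - 2))/(-7 + w) = (w - 7)/(-7 + w) = (-7 + w)/(-7 + w) = 1)
y(h, G) = h + 3*G (y(h, G) = 1*h + 3*G = h + 3*G)
30932/y(204, -170) + 15872/(-22090) = 30932/(204 + 3*(-170)) + 15872/(-22090) = 30932/(204 - 510) + 15872*(-1/22090) = 30932/(-306) - 7936/11045 = 30932*(-1/306) - 7936/11045 = -15466/153 - 7936/11045 = -172036178/1689885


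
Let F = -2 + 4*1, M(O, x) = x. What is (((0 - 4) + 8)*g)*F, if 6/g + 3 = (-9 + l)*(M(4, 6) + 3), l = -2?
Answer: -8/17 ≈ -0.47059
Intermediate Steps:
g = -1/17 (g = 6/(-3 + (-9 - 2)*(6 + 3)) = 6/(-3 - 11*9) = 6/(-3 - 99) = 6/(-102) = 6*(-1/102) = -1/17 ≈ -0.058824)
F = 2 (F = -2 + 4 = 2)
(((0 - 4) + 8)*g)*F = (((0 - 4) + 8)*(-1/17))*2 = ((-4 + 8)*(-1/17))*2 = (4*(-1/17))*2 = -4/17*2 = -8/17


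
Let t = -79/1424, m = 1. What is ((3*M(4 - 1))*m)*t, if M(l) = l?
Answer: -711/1424 ≈ -0.49930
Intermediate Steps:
t = -79/1424 (t = -79*1/1424 = -79/1424 ≈ -0.055477)
((3*M(4 - 1))*m)*t = ((3*(4 - 1))*1)*(-79/1424) = ((3*3)*1)*(-79/1424) = (9*1)*(-79/1424) = 9*(-79/1424) = -711/1424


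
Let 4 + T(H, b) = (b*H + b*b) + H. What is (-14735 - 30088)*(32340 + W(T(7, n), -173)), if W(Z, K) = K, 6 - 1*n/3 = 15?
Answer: -1441821441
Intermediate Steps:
n = -27 (n = 18 - 3*15 = 18 - 45 = -27)
T(H, b) = -4 + H + b² + H*b (T(H, b) = -4 + ((b*H + b*b) + H) = -4 + ((H*b + b²) + H) = -4 + ((b² + H*b) + H) = -4 + (H + b² + H*b) = -4 + H + b² + H*b)
(-14735 - 30088)*(32340 + W(T(7, n), -173)) = (-14735 - 30088)*(32340 - 173) = -44823*32167 = -1441821441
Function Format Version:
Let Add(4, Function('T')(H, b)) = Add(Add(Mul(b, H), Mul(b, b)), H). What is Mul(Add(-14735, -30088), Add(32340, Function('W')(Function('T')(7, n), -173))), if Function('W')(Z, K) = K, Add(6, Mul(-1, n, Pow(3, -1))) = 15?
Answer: -1441821441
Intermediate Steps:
n = -27 (n = Add(18, Mul(-3, 15)) = Add(18, -45) = -27)
Function('T')(H, b) = Add(-4, H, Pow(b, 2), Mul(H, b)) (Function('T')(H, b) = Add(-4, Add(Add(Mul(b, H), Mul(b, b)), H)) = Add(-4, Add(Add(Mul(H, b), Pow(b, 2)), H)) = Add(-4, Add(Add(Pow(b, 2), Mul(H, b)), H)) = Add(-4, Add(H, Pow(b, 2), Mul(H, b))) = Add(-4, H, Pow(b, 2), Mul(H, b)))
Mul(Add(-14735, -30088), Add(32340, Function('W')(Function('T')(7, n), -173))) = Mul(Add(-14735, -30088), Add(32340, -173)) = Mul(-44823, 32167) = -1441821441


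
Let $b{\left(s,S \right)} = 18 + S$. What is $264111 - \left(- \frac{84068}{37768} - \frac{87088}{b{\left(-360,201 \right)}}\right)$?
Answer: $\frac{546955085197}{2067798} \approx 2.6451 \cdot 10^{5}$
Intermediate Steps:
$264111 - \left(- \frac{84068}{37768} - \frac{87088}{b{\left(-360,201 \right)}}\right) = 264111 - \left(- \frac{84068}{37768} - \frac{87088}{18 + 201}\right) = 264111 - \left(\left(-84068\right) \frac{1}{37768} - \frac{87088}{219}\right) = 264111 - \left(- \frac{21017}{9442} - \frac{87088}{219}\right) = 264111 - - \frac{826887619}{2067798} = 264111 + \frac{826887619}{2067798} = \frac{546955085197}{2067798}$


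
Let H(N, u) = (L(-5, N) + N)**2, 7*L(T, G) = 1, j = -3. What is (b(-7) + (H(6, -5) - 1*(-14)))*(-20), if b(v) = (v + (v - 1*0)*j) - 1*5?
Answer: -59520/49 ≈ -1214.7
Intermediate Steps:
L(T, G) = 1/7 (L(T, G) = (1/7)*1 = 1/7)
H(N, u) = (1/7 + N)**2
b(v) = -5 - 2*v (b(v) = (v + (v - 1*0)*(-3)) - 1*5 = (v + (v + 0)*(-3)) - 5 = (v + v*(-3)) - 5 = (v - 3*v) - 5 = -2*v - 5 = -5 - 2*v)
(b(-7) + (H(6, -5) - 1*(-14)))*(-20) = ((-5 - 2*(-7)) + ((1 + 7*6)**2/49 - 1*(-14)))*(-20) = ((-5 + 14) + ((1 + 42)**2/49 + 14))*(-20) = (9 + ((1/49)*43**2 + 14))*(-20) = (9 + ((1/49)*1849 + 14))*(-20) = (9 + (1849/49 + 14))*(-20) = (9 + 2535/49)*(-20) = (2976/49)*(-20) = -59520/49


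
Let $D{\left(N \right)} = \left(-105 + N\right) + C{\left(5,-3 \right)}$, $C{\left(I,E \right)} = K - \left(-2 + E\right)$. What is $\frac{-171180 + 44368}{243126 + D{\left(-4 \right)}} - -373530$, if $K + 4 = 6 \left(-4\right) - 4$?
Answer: $\frac{45381963944}{121495} \approx 3.7353 \cdot 10^{5}$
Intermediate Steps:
$K = -32$ ($K = -4 + \left(6 \left(-4\right) - 4\right) = -4 - 28 = -32$)
$C{\left(I,E \right)} = -30 - E$ ($C{\left(I,E \right)} = -32 - \left(-2 + E\right) = -30 - E$)
$D{\left(N \right)} = -132 + N$ ($D{\left(N \right)} = \left(-105 + N\right) - 27 = -132 + N$)
$\frac{-171180 + 44368}{243126 + D{\left(-4 \right)}} - -373530 = \frac{-171180 + 44368}{243126 - 136} - -373530 = - \frac{126812}{243126 - 136} + 373530 = - \frac{126812}{242990} + 373530 = \left(-126812\right) \frac{1}{242990} + 373530 = - \frac{63406}{121495} + 373530 = \frac{45381963944}{121495}$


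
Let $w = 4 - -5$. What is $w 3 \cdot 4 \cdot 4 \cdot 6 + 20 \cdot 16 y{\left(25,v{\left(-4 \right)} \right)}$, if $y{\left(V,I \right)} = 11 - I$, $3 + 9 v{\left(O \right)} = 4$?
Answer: $\frac{54688}{9} \approx 6076.4$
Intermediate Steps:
$v{\left(O \right)} = \frac{1}{9}$ ($v{\left(O \right)} = - \frac{1}{3} + \frac{1}{9} \cdot 4 = - \frac{1}{3} + \frac{4}{9} = \frac{1}{9}$)
$w = 9$ ($w = 4 + 5 = 9$)
$w 3 \cdot 4 \cdot 4 \cdot 6 + 20 \cdot 16 y{\left(25,v{\left(-4 \right)} \right)} = 9 \cdot 3 \cdot 4 \cdot 4 \cdot 6 + 20 \cdot 16 \left(11 - \frac{1}{9}\right) = 9 \cdot 12 \cdot 4 \cdot 6 + 320 \left(11 - \frac{1}{9}\right) = 9 \cdot 48 \cdot 6 + 320 \cdot \frac{98}{9} = 432 \cdot 6 + \frac{31360}{9} = 2592 + \frac{31360}{9} = \frac{54688}{9}$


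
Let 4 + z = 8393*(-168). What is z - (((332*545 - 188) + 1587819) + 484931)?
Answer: -3663530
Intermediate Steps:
z = -1410028 (z = -4 + 8393*(-168) = -4 - 1410024 = -1410028)
z - (((332*545 - 188) + 1587819) + 484931) = -1410028 - (((332*545 - 188) + 1587819) + 484931) = -1410028 - (((180940 - 188) + 1587819) + 484931) = -1410028 - ((180752 + 1587819) + 484931) = -1410028 - (1768571 + 484931) = -1410028 - 1*2253502 = -1410028 - 2253502 = -3663530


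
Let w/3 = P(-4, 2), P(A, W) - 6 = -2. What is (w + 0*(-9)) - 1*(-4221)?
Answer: 4233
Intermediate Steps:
P(A, W) = 4 (P(A, W) = 6 - 2 = 4)
w = 12 (w = 3*4 = 12)
(w + 0*(-9)) - 1*(-4221) = (12 + 0*(-9)) - 1*(-4221) = (12 + 0) + 4221 = 12 + 4221 = 4233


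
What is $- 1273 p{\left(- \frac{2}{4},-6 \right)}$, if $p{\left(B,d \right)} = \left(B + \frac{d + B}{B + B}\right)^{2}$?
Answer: $-45828$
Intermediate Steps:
$p{\left(B,d \right)} = \left(B + \frac{B + d}{2 B}\right)^{2}$
$- 1273 p{\left(- \frac{2}{4},-6 \right)} = - 1273 \frac{\left(- \frac{2}{4} - 6 + 2 \left(- \frac{2}{4}\right)^{2}\right)^{2}}{4 \cdot \frac{1}{4}} = - 1273 \frac{\left(\left(-2\right) \frac{1}{4} - 6 + 2 \left(\left(-2\right) \frac{1}{4}\right)^{2}\right)^{2}}{4 \cdot \frac{1}{4}} = - 1273 \frac{\left(- \frac{1}{2} - 6 + 2 \left(- \frac{1}{2}\right)^{2}\right)^{2}}{4 \cdot \frac{1}{4}} = - 1273 \cdot \frac{1}{4} \cdot 4 \left(- \frac{1}{2} - 6 + 2 \cdot \frac{1}{4}\right)^{2} = - 1273 \cdot \frac{1}{4} \cdot 4 \left(- \frac{1}{2} - 6 + \frac{1}{2}\right)^{2} = - 1273 \cdot \frac{1}{4} \cdot 4 \left(-6\right)^{2} = - 1273 \cdot \frac{1}{4} \cdot 4 \cdot 36 = \left(-1273\right) 36 = -45828$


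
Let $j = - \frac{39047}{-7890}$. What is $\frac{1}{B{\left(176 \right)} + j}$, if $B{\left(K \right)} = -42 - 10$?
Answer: $- \frac{7890}{371233} \approx -0.021253$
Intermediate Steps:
$B{\left(K \right)} = -52$
$j = \frac{39047}{7890}$ ($j = \left(-39047\right) \left(- \frac{1}{7890}\right) = \frac{39047}{7890} \approx 4.9489$)
$\frac{1}{B{\left(176 \right)} + j} = \frac{1}{-52 + \frac{39047}{7890}} = \frac{1}{- \frac{371233}{7890}} = - \frac{7890}{371233}$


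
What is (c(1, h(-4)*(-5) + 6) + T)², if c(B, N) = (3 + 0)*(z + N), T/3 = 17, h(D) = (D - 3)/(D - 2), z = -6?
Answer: 4489/4 ≈ 1122.3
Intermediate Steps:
h(D) = (-3 + D)/(-2 + D)
T = 51 (T = 3*17 = 51)
c(B, N) = -18 + 3*N (c(B, N) = (3 + 0)*(-6 + N) = 3*(-6 + N) = -18 + 3*N)
(c(1, h(-4)*(-5) + 6) + T)² = ((-18 + 3*(((-3 - 4)/(-2 - 4))*(-5) + 6)) + 51)² = ((-18 + 3*((-7/(-6))*(-5) + 6)) + 51)² = ((-18 + 3*(-⅙*(-7)*(-5) + 6)) + 51)² = ((-18 + 3*((7/6)*(-5) + 6)) + 51)² = ((-18 + 3*(-35/6 + 6)) + 51)² = ((-18 + 3*(⅙)) + 51)² = ((-18 + ½) + 51)² = (-35/2 + 51)² = (67/2)² = 4489/4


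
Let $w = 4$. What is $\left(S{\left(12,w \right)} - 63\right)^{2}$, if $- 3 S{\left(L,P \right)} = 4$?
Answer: $\frac{37249}{9} \approx 4138.8$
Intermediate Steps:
$S{\left(L,P \right)} = - \frac{4}{3}$ ($S{\left(L,P \right)} = \left(- \frac{1}{3}\right) 4 = - \frac{4}{3}$)
$\left(S{\left(12,w \right)} - 63\right)^{2} = \left(- \frac{4}{3} - 63\right)^{2} = \left(- \frac{193}{3}\right)^{2} = \frac{37249}{9}$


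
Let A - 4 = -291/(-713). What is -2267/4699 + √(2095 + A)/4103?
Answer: -2267/4699 + √1067274014/2925439 ≈ -0.47128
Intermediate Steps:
A = 3143/713 (A = 4 - 291/(-713) = 4 - 291*(-1/713) = 4 + 291/713 = 3143/713 ≈ 4.4081)
-2267/4699 + √(2095 + A)/4103 = -2267/4699 + √(2095 + 3143/713)/4103 = -2267*1/4699 + √(1496878/713)*(1/4103) = -2267/4699 + (√1067274014/713)*(1/4103) = -2267/4699 + √1067274014/2925439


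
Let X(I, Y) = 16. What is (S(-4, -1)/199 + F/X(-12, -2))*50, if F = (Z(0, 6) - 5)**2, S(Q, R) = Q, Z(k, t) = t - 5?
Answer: 9750/199 ≈ 48.995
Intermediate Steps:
Z(k, t) = -5 + t
F = 16 (F = ((-5 + 6) - 5)**2 = (1 - 5)**2 = (-4)**2 = 16)
(S(-4, -1)/199 + F/X(-12, -2))*50 = (-4/199 + 16/16)*50 = (-4*1/199 + 16*(1/16))*50 = (-4/199 + 1)*50 = (195/199)*50 = 9750/199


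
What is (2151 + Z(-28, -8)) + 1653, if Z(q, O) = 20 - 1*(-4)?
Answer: 3828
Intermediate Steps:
Z(q, O) = 24 (Z(q, O) = 20 + 4 = 24)
(2151 + Z(-28, -8)) + 1653 = (2151 + 24) + 1653 = 2175 + 1653 = 3828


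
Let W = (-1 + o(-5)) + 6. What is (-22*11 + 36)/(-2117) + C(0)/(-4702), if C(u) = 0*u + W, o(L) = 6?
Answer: 945325/9954134 ≈ 0.094968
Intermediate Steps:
W = 11 (W = (-1 + 6) + 6 = 5 + 6 = 11)
C(u) = 11 (C(u) = 0*u + 11 = 0 + 11 = 11)
(-22*11 + 36)/(-2117) + C(0)/(-4702) = (-22*11 + 36)/(-2117) + 11/(-4702) = (-242 + 36)*(-1/2117) + 11*(-1/4702) = -206*(-1/2117) - 11/4702 = 206/2117 - 11/4702 = 945325/9954134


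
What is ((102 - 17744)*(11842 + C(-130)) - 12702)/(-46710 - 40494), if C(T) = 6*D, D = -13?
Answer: 7982815/3354 ≈ 2380.1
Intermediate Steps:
C(T) = -78 (C(T) = 6*(-13) = -78)
((102 - 17744)*(11842 + C(-130)) - 12702)/(-46710 - 40494) = ((102 - 17744)*(11842 - 78) - 12702)/(-46710 - 40494) = (-17642*11764 - 12702)/(-87204) = (-207540488 - 12702)*(-1/87204) = -207553190*(-1/87204) = 7982815/3354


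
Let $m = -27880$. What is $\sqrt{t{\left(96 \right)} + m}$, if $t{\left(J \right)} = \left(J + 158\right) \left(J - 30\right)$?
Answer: $2 i \sqrt{2779} \approx 105.43 i$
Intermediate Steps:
$t{\left(J \right)} = \left(-30 + J\right) \left(158 + J\right)$ ($t{\left(J \right)} = \left(158 + J\right) \left(-30 + J\right) = \left(-30 + J\right) \left(158 + J\right)$)
$\sqrt{t{\left(96 \right)} + m} = \sqrt{\left(-4740 + 96^{2} + 128 \cdot 96\right) - 27880} = \sqrt{\left(-4740 + 9216 + 12288\right) - 27880} = \sqrt{16764 - 27880} = \sqrt{-11116} = 2 i \sqrt{2779}$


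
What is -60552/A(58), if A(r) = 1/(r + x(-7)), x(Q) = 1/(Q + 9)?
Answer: -3542292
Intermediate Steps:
x(Q) = 1/(9 + Q)
A(r) = 1/(1/2 + r) (A(r) = 1/(r + 1/(9 - 7)) = 1/(r + 1/2) = 1/(1/2 + r))
-60552/A(58) = -60552/(2/(1 + 2*58)) = -60552/(2/(1 + 116)) = -60552/(2/117) = -60552/(2*(1/117)) = -60552/2/117 = -60552*117/2 = -3542292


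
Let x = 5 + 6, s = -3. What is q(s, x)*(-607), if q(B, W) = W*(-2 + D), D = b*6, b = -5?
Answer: 213664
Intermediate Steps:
D = -30 (D = -5*6 = -30)
x = 11
q(B, W) = -32*W (q(B, W) = W*(-2 - 30) = W*(-32) = -32*W)
q(s, x)*(-607) = -32*11*(-607) = -352*(-607) = 213664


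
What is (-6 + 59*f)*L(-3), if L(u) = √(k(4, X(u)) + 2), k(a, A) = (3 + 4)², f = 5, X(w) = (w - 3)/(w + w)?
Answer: 289*√51 ≈ 2063.9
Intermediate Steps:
X(w) = (-3 + w)/(2*w) (X(w) = (-3 + w)/((2*w)) = (-3 + w)*(1/(2*w)) = (-3 + w)/(2*w))
k(a, A) = 49 (k(a, A) = 7² = 49)
L(u) = √51 (L(u) = √(49 + 2) = √51)
(-6 + 59*f)*L(-3) = (-6 + 59*5)*√51 = (-6 + 295)*√51 = 289*√51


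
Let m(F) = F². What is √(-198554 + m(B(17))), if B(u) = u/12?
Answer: I*√28591487/12 ≈ 445.59*I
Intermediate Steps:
B(u) = u/12 (B(u) = u*(1/12) = u/12)
√(-198554 + m(B(17))) = √(-198554 + ((1/12)*17)²) = √(-198554 + (17/12)²) = √(-198554 + 289/144) = √(-28591487/144) = I*√28591487/12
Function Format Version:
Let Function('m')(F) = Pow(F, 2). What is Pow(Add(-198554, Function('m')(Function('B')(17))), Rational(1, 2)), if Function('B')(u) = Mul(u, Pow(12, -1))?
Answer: Mul(Rational(1, 12), I, Pow(28591487, Rational(1, 2))) ≈ Mul(445.59, I)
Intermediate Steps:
Function('B')(u) = Mul(Rational(1, 12), u) (Function('B')(u) = Mul(u, Rational(1, 12)) = Mul(Rational(1, 12), u))
Pow(Add(-198554, Function('m')(Function('B')(17))), Rational(1, 2)) = Pow(Add(-198554, Pow(Mul(Rational(1, 12), 17), 2)), Rational(1, 2)) = Pow(Add(-198554, Pow(Rational(17, 12), 2)), Rational(1, 2)) = Pow(Add(-198554, Rational(289, 144)), Rational(1, 2)) = Pow(Rational(-28591487, 144), Rational(1, 2)) = Mul(Rational(1, 12), I, Pow(28591487, Rational(1, 2)))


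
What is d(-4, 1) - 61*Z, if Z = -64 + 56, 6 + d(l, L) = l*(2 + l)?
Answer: 490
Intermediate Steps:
d(l, L) = -6 + l*(2 + l)
Z = -8
d(-4, 1) - 61*Z = (-6 + (-4)² + 2*(-4)) - 61*(-8) = (-6 + 16 - 8) + 488 = 2 + 488 = 490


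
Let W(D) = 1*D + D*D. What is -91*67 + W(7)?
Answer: -6041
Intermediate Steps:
W(D) = D + D**2
-91*67 + W(7) = -91*67 + 7*(1 + 7) = -6097 + 7*8 = -6097 + 56 = -6041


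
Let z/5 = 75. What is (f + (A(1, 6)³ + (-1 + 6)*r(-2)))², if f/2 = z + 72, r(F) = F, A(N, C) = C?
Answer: 1210000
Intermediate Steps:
z = 375 (z = 5*75 = 375)
f = 894 (f = 2*(375 + 72) = 2*447 = 894)
(f + (A(1, 6)³ + (-1 + 6)*r(-2)))² = (894 + (6³ + (-1 + 6)*(-2)))² = (894 + (216 + 5*(-2)))² = (894 + (216 - 10))² = (894 + 206)² = 1100² = 1210000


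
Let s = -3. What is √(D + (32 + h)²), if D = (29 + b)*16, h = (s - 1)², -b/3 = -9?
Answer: 40*√2 ≈ 56.569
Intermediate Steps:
b = 27 (b = -3*(-9) = 27)
h = 16 (h = (-3 - 1)² = (-4)² = 16)
D = 896 (D = (29 + 27)*16 = 56*16 = 896)
√(D + (32 + h)²) = √(896 + (32 + 16)²) = √(896 + 48²) = √(896 + 2304) = √3200 = 40*√2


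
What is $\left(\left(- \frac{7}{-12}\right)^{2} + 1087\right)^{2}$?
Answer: $\frac{24516356929}{20736} \approx 1.1823 \cdot 10^{6}$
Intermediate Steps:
$\left(\left(- \frac{7}{-12}\right)^{2} + 1087\right)^{2} = \left(\left(\left(-7\right) \left(- \frac{1}{12}\right)\right)^{2} + 1087\right)^{2} = \left(\left(\frac{7}{12}\right)^{2} + 1087\right)^{2} = \left(\frac{49}{144} + 1087\right)^{2} = \left(\frac{156577}{144}\right)^{2} = \frac{24516356929}{20736}$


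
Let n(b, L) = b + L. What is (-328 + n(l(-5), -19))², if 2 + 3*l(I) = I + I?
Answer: 123201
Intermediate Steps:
l(I) = -⅔ + 2*I/3 (l(I) = -⅔ + (I + I)/3 = -⅔ + (2*I)/3 = -⅔ + 2*I/3)
n(b, L) = L + b
(-328 + n(l(-5), -19))² = (-328 + (-19 + (-⅔ + (⅔)*(-5))))² = (-328 + (-19 + (-⅔ - 10/3)))² = (-328 + (-19 - 4))² = (-328 - 23)² = (-351)² = 123201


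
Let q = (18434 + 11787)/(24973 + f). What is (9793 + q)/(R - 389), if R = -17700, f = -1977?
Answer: -225230049/415974644 ≈ -0.54145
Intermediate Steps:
q = 30221/22996 (q = (18434 + 11787)/(24973 - 1977) = 30221/22996 ≈ 1.3142)
(9793 + q)/(R - 389) = (9793 + 30221/22996)/(-17700 - 389) = (225230049/22996)/(-18089) = (225230049/22996)*(-1/18089) = -225230049/415974644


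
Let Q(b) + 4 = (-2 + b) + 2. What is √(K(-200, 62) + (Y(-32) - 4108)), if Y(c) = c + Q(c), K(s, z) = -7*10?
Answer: I*√4246 ≈ 65.161*I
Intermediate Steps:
K(s, z) = -70
Q(b) = -4 + b (Q(b) = -4 + ((-2 + b) + 2) = -4 + b)
Y(c) = -4 + 2*c (Y(c) = c + (-4 + c) = -4 + 2*c)
√(K(-200, 62) + (Y(-32) - 4108)) = √(-70 + ((-4 + 2*(-32)) - 4108)) = √(-70 + ((-4 - 64) - 4108)) = √(-70 + (-68 - 4108)) = √(-70 - 4176) = √(-4246) = I*√4246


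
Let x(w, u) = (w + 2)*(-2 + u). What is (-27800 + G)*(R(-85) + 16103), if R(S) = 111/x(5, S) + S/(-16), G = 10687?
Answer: -895338589391/3248 ≈ -2.7566e+8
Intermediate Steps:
x(w, u) = (-2 + u)*(2 + w) (x(w, u) = (2 + w)*(-2 + u) = (-2 + u)*(2 + w))
R(S) = 111/(-14 + 7*S) - S/16 (R(S) = 111/(-4 - 2*5 + 2*S + S*5) + S/(-16) = 111/(-4 - 10 + 2*S + 5*S) + S*(-1/16) = 111/(-14 + 7*S) - S/16)
(-27800 + G)*(R(-85) + 16103) = (-27800 + 10687)*((1776 - 7*(-85)*(-2 - 85))/(112*(-2 - 85)) + 16103) = -17113*((1/112)*(1776 - 7*(-85)*(-87))/(-87) + 16103) = -17113*((1/112)*(-1/87)*(1776 - 51765) + 16103) = -17113*((1/112)*(-1/87)*(-49989) + 16103) = -17113*(16663/3248 + 16103) = -17113*52319207/3248 = -895338589391/3248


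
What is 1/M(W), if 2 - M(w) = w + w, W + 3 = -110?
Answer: 1/228 ≈ 0.0043860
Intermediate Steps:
W = -113 (W = -3 - 110 = -113)
M(w) = 2 - 2*w (M(w) = 2 - (w + w) = 2 - 2*w)
1/M(W) = 1/(2 - 2*(-113)) = 1/(2 + 226) = 1/228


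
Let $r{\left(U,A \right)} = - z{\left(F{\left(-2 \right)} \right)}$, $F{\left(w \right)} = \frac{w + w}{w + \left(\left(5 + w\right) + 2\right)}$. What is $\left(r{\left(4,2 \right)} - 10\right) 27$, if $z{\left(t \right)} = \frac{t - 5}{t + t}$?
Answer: $- \frac{2673}{8} \approx -334.13$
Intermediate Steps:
$F{\left(w \right)} = \frac{2 w}{7 + 2 w}$ ($F{\left(w \right)} = \frac{2 w}{w + \left(7 + w\right)} = \frac{2 w}{7 + 2 w}$)
$z{\left(t \right)} = \frac{-5 + t}{2 t}$
$r{\left(U,A \right)} = - \frac{19}{8}$ ($r{\left(U,A \right)} = - \frac{-5 + 2 \left(-2\right) \frac{1}{7 + 2 \left(-2\right)}}{2 \cdot 2 \left(-2\right) \frac{1}{7 + 2 \left(-2\right)}} = - \frac{-5 + 2 \left(-2\right) \frac{1}{7 - 4}}{2 \cdot 2 \left(-2\right) \frac{1}{7 - 4}} = - \frac{-5 + 2 \left(-2\right) \frac{1}{3}}{2 \cdot 2 \left(-2\right) \frac{1}{3}} = - \frac{-5 - \frac{4}{3}}{2 \left(- \frac{4}{3}\right)} = - \frac{\left(-3\right) \left(-19\right)}{2 \cdot 4 \cdot 3} = \left(-1\right) \frac{19}{8} = - \frac{19}{8}$)
$\left(r{\left(4,2 \right)} - 10\right) 27 = \left(- \frac{19}{8} - 10\right) 27 = \left(- \frac{99}{8}\right) 27 = - \frac{2673}{8}$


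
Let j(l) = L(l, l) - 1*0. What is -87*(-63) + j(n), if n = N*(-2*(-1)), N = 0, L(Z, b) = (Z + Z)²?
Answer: 5481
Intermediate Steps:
L(Z, b) = 4*Z² (L(Z, b) = (2*Z)² = 4*Z²)
n = 0 (n = 0*(-2*(-1)) = 0*2 = 0)
j(l) = 4*l² (j(l) = 4*l² - 1*0 = 4*l² + 0 = 4*l²)
-87*(-63) + j(n) = -87*(-63) + 4*0² = 5481 + 4*0 = 5481 + 0 = 5481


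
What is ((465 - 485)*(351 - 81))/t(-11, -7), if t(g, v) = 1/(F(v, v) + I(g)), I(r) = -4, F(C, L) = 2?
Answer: 10800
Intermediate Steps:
t(g, v) = -½ (t(g, v) = 1/(2 - 4) = 1/(-2) = -½)
((465 - 485)*(351 - 81))/t(-11, -7) = ((465 - 485)*(351 - 81))/(-½) = -20*270*(-2) = -5400*(-2) = 10800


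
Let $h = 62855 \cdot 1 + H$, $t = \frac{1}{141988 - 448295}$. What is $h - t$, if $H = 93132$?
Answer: $\frac{47779910010}{306307} \approx 1.5599 \cdot 10^{5}$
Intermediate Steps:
$t = - \frac{1}{306307}$ ($t = \frac{1}{-306307} = - \frac{1}{306307} \approx -3.2647 \cdot 10^{-6}$)
$h = 155987$ ($h = 62855 \cdot 1 + 93132 = 62855 + 93132 = 155987$)
$h - t = 155987 - - \frac{1}{306307} = 155987 + \frac{1}{306307} = \frac{47779910010}{306307}$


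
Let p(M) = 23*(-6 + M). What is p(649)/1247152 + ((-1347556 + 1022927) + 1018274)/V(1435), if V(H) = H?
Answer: 7522625837/15562288 ≈ 483.39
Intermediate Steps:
p(M) = -138 + 23*M
p(649)/1247152 + ((-1347556 + 1022927) + 1018274)/V(1435) = (-138 + 23*649)/1247152 + ((-1347556 + 1022927) + 1018274)/1435 = (-138 + 14927)*(1/1247152) + (-324629 + 1018274)*(1/1435) = 14789*(1/1247152) + 693645*(1/1435) = 643/54224 + 138729/287 = 7522625837/15562288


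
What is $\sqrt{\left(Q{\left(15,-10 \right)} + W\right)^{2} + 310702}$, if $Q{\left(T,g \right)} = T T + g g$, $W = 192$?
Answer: $\sqrt{577991} \approx 760.26$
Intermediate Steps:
$Q{\left(T,g \right)} = T^{2} + g^{2}$
$\sqrt{\left(Q{\left(15,-10 \right)} + W\right)^{2} + 310702} = \sqrt{\left(\left(15^{2} + \left(-10\right)^{2}\right) + 192\right)^{2} + 310702} = \sqrt{\left(\left(225 + 100\right) + 192\right)^{2} + 310702} = \sqrt{\left(325 + 192\right)^{2} + 310702} = \sqrt{517^{2} + 310702} = \sqrt{267289 + 310702} = \sqrt{577991}$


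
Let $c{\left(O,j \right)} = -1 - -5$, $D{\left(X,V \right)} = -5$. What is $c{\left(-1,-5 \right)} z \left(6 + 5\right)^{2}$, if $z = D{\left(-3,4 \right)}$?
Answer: $-2420$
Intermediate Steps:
$c{\left(O,j \right)} = 4$ ($c{\left(O,j \right)} = -1 + 5 = 4$)
$z = -5$
$c{\left(-1,-5 \right)} z \left(6 + 5\right)^{2} = 4 \left(-5\right) \left(6 + 5\right)^{2} = - 20 \cdot 11^{2} = \left(-20\right) 121 = -2420$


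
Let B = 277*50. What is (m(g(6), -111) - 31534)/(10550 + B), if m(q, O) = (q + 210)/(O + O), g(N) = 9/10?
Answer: -630699/488000 ≈ -1.2924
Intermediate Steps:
g(N) = 9/10 (g(N) = 9*(⅒) = 9/10)
B = 13850
m(q, O) = (210 + q)/(2*O) (m(q, O) = (210 + q)/((2*O)) = (210 + q)*(1/(2*O)) = (210 + q)/(2*O))
(m(g(6), -111) - 31534)/(10550 + B) = ((½)*(210 + 9/10)/(-111) - 31534)/(10550 + 13850) = ((½)*(-1/111)*(2109/10) - 31534)/24400 = (-19/20 - 31534)*(1/24400) = -630699/20*1/24400 = -630699/488000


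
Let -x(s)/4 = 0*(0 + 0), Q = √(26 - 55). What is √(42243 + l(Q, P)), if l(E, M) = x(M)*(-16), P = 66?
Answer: √42243 ≈ 205.53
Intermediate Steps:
Q = I*√29 (Q = √(-29) = I*√29 ≈ 5.3852*I)
x(s) = 0 (x(s) = -0*(0 + 0) = -0*0 = -4*0 = 0)
l(E, M) = 0 (l(E, M) = 0*(-16) = 0)
√(42243 + l(Q, P)) = √(42243 + 0) = √42243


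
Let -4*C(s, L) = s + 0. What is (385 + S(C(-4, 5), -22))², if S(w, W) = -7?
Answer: 142884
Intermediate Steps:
C(s, L) = -s/4 (C(s, L) = -(s + 0)/4 = -s/4)
(385 + S(C(-4, 5), -22))² = (385 - 7)² = 378² = 142884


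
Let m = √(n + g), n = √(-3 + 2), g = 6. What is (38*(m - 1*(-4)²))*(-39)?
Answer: 23712 - 1482*√(6 + I) ≈ 20069.0 - 301.47*I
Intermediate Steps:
n = I (n = √(-1) = I ≈ 1.0*I)
m = √(6 + I) (m = √(I + 6) = √(6 + I) ≈ 2.4579 + 0.20342*I)
(38*(m - 1*(-4)²))*(-39) = (38*(√(6 + I) - 1*(-4)²))*(-39) = (38*(√(6 + I) - 1*16))*(-39) = (38*(√(6 + I) - 16))*(-39) = (38*(-16 + √(6 + I)))*(-39) = (-608 + 38*√(6 + I))*(-39) = 23712 - 1482*√(6 + I)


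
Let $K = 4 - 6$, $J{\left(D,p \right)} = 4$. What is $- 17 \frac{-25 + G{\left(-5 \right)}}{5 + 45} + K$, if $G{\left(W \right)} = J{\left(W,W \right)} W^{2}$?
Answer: $- \frac{55}{2} \approx -27.5$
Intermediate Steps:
$G{\left(W \right)} = 4 W^{2}$
$K = -2$ ($K = 4 - 6 = -2$)
$- 17 \frac{-25 + G{\left(-5 \right)}}{5 + 45} + K = - 17 \frac{-25 + 4 \left(-5\right)^{2}}{5 + 45} - 2 = - 17 \frac{-25 + 4 \cdot 25}{50} - 2 = - 17 \left(-25 + 100\right) \frac{1}{50} - 2 = - 17 \cdot 75 \cdot \frac{1}{50} - 2 = \left(-17\right) \frac{3}{2} - 2 = - \frac{51}{2} - 2 = - \frac{55}{2}$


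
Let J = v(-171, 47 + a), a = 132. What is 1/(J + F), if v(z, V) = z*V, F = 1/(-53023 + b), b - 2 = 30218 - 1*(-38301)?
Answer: -15498/474378281 ≈ -3.2670e-5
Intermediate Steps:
b = 68521 (b = 2 + (30218 - 1*(-38301)) = 2 + (30218 + 38301) = 2 + 68519 = 68521)
F = 1/15498 (F = 1/(-53023 + 68521) = 1/15498 ≈ 6.4524e-5)
v(z, V) = V*z
J = -30609 (J = (47 + 132)*(-171) = 179*(-171) = -30609)
1/(J + F) = 1/(-30609 + 1/15498) = 1/(-474378281/15498) = -15498/474378281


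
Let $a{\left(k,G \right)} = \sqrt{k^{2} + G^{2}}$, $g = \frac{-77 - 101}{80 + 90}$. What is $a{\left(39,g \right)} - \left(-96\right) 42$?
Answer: $4032 + \frac{\sqrt{10997146}}{85} \approx 4071.0$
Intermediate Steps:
$g = - \frac{89}{85}$ ($g = - \frac{178}{170} = \left(-178\right) \frac{1}{170} = - \frac{89}{85} \approx -1.0471$)
$a{\left(k,G \right)} = \sqrt{G^{2} + k^{2}}$
$a{\left(39,g \right)} - \left(-96\right) 42 = \sqrt{\left(- \frac{89}{85}\right)^{2} + 39^{2}} - \left(-96\right) 42 = \sqrt{\frac{7921}{7225} + 1521} - -4032 = \sqrt{\frac{10997146}{7225}} + 4032 = \frac{\sqrt{10997146}}{85} + 4032 = 4032 + \frac{\sqrt{10997146}}{85}$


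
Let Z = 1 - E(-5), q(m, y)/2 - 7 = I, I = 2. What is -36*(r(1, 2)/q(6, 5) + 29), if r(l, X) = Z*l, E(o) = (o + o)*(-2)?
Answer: -1006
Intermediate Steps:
E(o) = -4*o (E(o) = (2*o)*(-2) = -4*o)
q(m, y) = 18 (q(m, y) = 14 + 2*2 = 14 + 4 = 18)
Z = -19 (Z = 1 - (-4)*(-5) = 1 - 1*20 = 1 - 20 = -19)
r(l, X) = -19*l
-36*(r(1, 2)/q(6, 5) + 29) = -36*(-19*1/18 + 29) = -36*(-19/18 + 29) = -36*503/18 = -1006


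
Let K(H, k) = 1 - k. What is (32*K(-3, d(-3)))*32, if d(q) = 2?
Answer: -1024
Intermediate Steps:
(32*K(-3, d(-3)))*32 = (32*(1 - 1*2))*32 = (32*(1 - 2))*32 = (32*(-1))*32 = -32*32 = -1024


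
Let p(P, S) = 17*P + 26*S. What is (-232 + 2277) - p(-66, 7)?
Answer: 2985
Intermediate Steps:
(-232 + 2277) - p(-66, 7) = (-232 + 2277) - (17*(-66) + 26*7) = 2045 - (-1122 + 182) = 2045 - 1*(-940) = 2045 + 940 = 2985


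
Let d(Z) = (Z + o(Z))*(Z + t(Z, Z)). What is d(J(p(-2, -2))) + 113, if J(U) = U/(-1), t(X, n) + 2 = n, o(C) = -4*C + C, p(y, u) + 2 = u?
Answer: 65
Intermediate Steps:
p(y, u) = -2 + u
o(C) = -3*C
t(X, n) = -2 + n
J(U) = -U (J(U) = U*(-1) = -U)
d(Z) = -2*Z*(-2 + 2*Z) (d(Z) = (Z - 3*Z)*(Z + (-2 + Z)) = (-2*Z)*(-2 + 2*Z) = -2*Z*(-2 + 2*Z))
d(J(p(-2, -2))) + 113 = 4*(-(-2 - 2))*(1 - (-1)*(-2 - 2)) + 113 = 4*(-1*(-4))*(1 - (-1)*(-4)) + 113 = 4*4*(1 - 1*4) + 113 = 4*4*(1 - 4) + 113 = 4*4*(-3) + 113 = -48 + 113 = 65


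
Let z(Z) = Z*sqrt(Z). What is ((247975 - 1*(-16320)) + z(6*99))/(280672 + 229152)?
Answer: 264295/509824 + 891*sqrt(66)/254912 ≈ 0.54680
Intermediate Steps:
z(Z) = Z**(3/2)
((247975 - 1*(-16320)) + z(6*99))/(280672 + 229152) = ((247975 - 1*(-16320)) + (6*99)**(3/2))/(280672 + 229152) = ((247975 + 16320) + 594**(3/2))/509824 = (264295 + 1782*sqrt(66))*(1/509824) = 264295/509824 + 891*sqrt(66)/254912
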